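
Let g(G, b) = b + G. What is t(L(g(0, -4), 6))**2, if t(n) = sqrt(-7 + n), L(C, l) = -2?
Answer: -9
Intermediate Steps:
g(G, b) = G + b
t(L(g(0, -4), 6))**2 = (sqrt(-7 - 2))**2 = (sqrt(-9))**2 = (3*I)**2 = -9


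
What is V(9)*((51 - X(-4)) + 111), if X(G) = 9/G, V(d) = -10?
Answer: -3285/2 ≈ -1642.5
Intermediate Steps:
V(9)*((51 - X(-4)) + 111) = -10*((51 - 9/(-4)) + 111) = -10*((51 - 9*(-1)/4) + 111) = -10*((51 - 1*(-9/4)) + 111) = -10*((51 + 9/4) + 111) = -10*(213/4 + 111) = -10*657/4 = -3285/2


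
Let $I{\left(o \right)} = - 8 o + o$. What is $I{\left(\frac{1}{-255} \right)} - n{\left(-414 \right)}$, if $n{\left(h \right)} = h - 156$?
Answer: $\frac{145357}{255} \approx 570.03$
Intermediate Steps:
$n{\left(h \right)} = -156 + h$
$I{\left(o \right)} = - 7 o$
$I{\left(\frac{1}{-255} \right)} - n{\left(-414 \right)} = - \frac{7}{-255} - \left(-156 - 414\right) = \left(-7\right) \left(- \frac{1}{255}\right) - -570 = \frac{7}{255} + 570 = \frac{145357}{255}$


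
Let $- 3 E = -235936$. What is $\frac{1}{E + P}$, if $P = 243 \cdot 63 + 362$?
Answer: $\frac{3}{282949} \approx 1.0603 \cdot 10^{-5}$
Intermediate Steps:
$E = \frac{235936}{3}$ ($E = \left(- \frac{1}{3}\right) \left(-235936\right) = \frac{235936}{3} \approx 78645.0$)
$P = 15671$ ($P = 15309 + 362 = 15671$)
$\frac{1}{E + P} = \frac{1}{\frac{235936}{3} + 15671} = \frac{1}{\frac{282949}{3}} = \frac{3}{282949}$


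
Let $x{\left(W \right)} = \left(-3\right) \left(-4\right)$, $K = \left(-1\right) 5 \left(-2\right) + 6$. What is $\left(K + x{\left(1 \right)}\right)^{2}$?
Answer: $784$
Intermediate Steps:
$K = 16$ ($K = \left(-5\right) \left(-2\right) + 6 = 10 + 6 = 16$)
$x{\left(W \right)} = 12$
$\left(K + x{\left(1 \right)}\right)^{2} = \left(16 + 12\right)^{2} = 28^{2} = 784$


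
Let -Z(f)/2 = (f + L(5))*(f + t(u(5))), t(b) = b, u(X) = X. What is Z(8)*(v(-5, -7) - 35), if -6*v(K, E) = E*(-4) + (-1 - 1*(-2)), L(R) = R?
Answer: 40391/3 ≈ 13464.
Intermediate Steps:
v(K, E) = -⅙ + 2*E/3 (v(K, E) = -(E*(-4) + (-1 - 1*(-2)))/6 = -(-4*E + (-1 + 2))/6 = -(-4*E + 1)/6 = -(1 - 4*E)/6 = -⅙ + 2*E/3)
Z(f) = -2*(5 + f)² (Z(f) = -2*(f + 5)*(f + 5) = -2*(5 + f)*(5 + f) = -2*(5 + f)²)
Z(8)*(v(-5, -7) - 35) = (-50 - 20*8 - 2*8²)*((-⅙ + (⅔)*(-7)) - 35) = (-50 - 160 - 2*64)*((-⅙ - 14/3) - 35) = (-50 - 160 - 128)*(-29/6 - 35) = -338*(-239/6) = 40391/3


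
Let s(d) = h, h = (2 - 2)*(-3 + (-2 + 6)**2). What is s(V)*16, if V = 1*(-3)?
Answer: 0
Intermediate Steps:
V = -3
h = 0 (h = 0*(-3 + 4**2) = 0*(-3 + 16) = 0*13 = 0)
s(d) = 0
s(V)*16 = 0*16 = 0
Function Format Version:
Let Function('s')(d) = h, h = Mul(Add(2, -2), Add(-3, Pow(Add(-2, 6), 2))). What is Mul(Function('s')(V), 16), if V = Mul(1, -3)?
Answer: 0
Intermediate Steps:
V = -3
h = 0 (h = Mul(0, Add(-3, Pow(4, 2))) = Mul(0, Add(-3, 16)) = Mul(0, 13) = 0)
Function('s')(d) = 0
Mul(Function('s')(V), 16) = Mul(0, 16) = 0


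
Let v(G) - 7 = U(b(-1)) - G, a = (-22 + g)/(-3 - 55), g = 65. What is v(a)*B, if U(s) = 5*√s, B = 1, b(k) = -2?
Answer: 449/58 + 5*I*√2 ≈ 7.7414 + 7.0711*I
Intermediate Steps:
a = -43/58 (a = (-22 + 65)/(-3 - 55) = 43/(-58) = 43*(-1/58) = -43/58 ≈ -0.74138)
v(G) = 7 - G + 5*I*√2 (v(G) = 7 + (5*√(-2) - G) = 7 + (5*(I*√2) - G) = 7 + (5*I*√2 - G) = 7 + (-G + 5*I*√2) = 7 - G + 5*I*√2)
v(a)*B = (7 - 1*(-43/58) + 5*I*√2)*1 = (7 + 43/58 + 5*I*√2)*1 = (449/58 + 5*I*√2)*1 = 449/58 + 5*I*√2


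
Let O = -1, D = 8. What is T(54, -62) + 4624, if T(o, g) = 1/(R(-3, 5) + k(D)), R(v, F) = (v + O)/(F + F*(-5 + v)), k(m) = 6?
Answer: 989571/214 ≈ 4624.2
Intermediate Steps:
R(v, F) = (-1 + v)/(F + F*(-5 + v)) (R(v, F) = (v - 1)/(F + F*(-5 + v)) = (-1 + v)/(F + F*(-5 + v)))
T(o, g) = 35/214 (T(o, g) = 1/((-1 - 3)/(5*(-4 - 3)) + 6) = 1/((⅕)*(-4)/(-7) + 6) = 1/((⅕)*(-⅐)*(-4) + 6) = 1/(4/35 + 6) = 1/(214/35) = 35/214)
T(54, -62) + 4624 = 35/214 + 4624 = 989571/214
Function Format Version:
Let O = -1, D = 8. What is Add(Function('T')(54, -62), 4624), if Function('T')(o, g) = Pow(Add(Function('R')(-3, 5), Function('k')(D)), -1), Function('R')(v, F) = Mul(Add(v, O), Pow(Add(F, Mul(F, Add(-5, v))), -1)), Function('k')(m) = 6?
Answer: Rational(989571, 214) ≈ 4624.2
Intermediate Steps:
Function('R')(v, F) = Mul(Pow(Add(F, Mul(F, Add(-5, v))), -1), Add(-1, v)) (Function('R')(v, F) = Mul(Add(v, -1), Pow(Add(F, Mul(F, Add(-5, v))), -1)) = Mul(Add(-1, v), Pow(Add(F, Mul(F, Add(-5, v))), -1)) = Mul(Pow(Add(F, Mul(F, Add(-5, v))), -1), Add(-1, v)))
Function('T')(o, g) = Rational(35, 214) (Function('T')(o, g) = Pow(Add(Mul(Pow(5, -1), Pow(Add(-4, -3), -1), Add(-1, -3)), 6), -1) = Pow(Add(Mul(Rational(1, 5), Pow(-7, -1), -4), 6), -1) = Pow(Add(Mul(Rational(1, 5), Rational(-1, 7), -4), 6), -1) = Pow(Add(Rational(4, 35), 6), -1) = Pow(Rational(214, 35), -1) = Rational(35, 214))
Add(Function('T')(54, -62), 4624) = Add(Rational(35, 214), 4624) = Rational(989571, 214)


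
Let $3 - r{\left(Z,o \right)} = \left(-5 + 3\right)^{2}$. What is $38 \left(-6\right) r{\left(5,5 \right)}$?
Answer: $228$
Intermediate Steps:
$r{\left(Z,o \right)} = -1$ ($r{\left(Z,o \right)} = 3 - \left(-5 + 3\right)^{2} = 3 - \left(-2\right)^{2} = 3 - 4 = -1$)
$38 \left(-6\right) r{\left(5,5 \right)} = 38 \left(-6\right) \left(-1\right) = \left(-228\right) \left(-1\right) = 228$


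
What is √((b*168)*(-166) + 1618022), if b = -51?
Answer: 13*√17990 ≈ 1743.6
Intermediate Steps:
√((b*168)*(-166) + 1618022) = √(-51*168*(-166) + 1618022) = √(-8568*(-166) + 1618022) = √(1422288 + 1618022) = √3040310 = 13*√17990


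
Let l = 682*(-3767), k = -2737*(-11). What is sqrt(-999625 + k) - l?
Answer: 2569094 + I*sqrt(969518) ≈ 2.5691e+6 + 984.64*I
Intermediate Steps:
k = 30107
l = -2569094
sqrt(-999625 + k) - l = sqrt(-999625 + 30107) - 1*(-2569094) = sqrt(-969518) + 2569094 = I*sqrt(969518) + 2569094 = 2569094 + I*sqrt(969518)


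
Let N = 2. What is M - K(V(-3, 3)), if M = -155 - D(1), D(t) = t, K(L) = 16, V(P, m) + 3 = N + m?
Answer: -172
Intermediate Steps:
V(P, m) = -1 + m (V(P, m) = -3 + (2 + m) = -1 + m)
M = -156 (M = -155 - 1*1 = -155 - 1 = -156)
M - K(V(-3, 3)) = -156 - 1*16 = -156 - 16 = -172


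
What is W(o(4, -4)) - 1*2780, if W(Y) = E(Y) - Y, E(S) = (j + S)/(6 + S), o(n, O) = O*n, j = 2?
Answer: -13813/5 ≈ -2762.6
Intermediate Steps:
E(S) = (2 + S)/(6 + S)
W(Y) = -Y + (2 + Y)/(6 + Y) (W(Y) = (2 + Y)/(6 + Y) - Y = -Y + (2 + Y)/(6 + Y))
W(o(4, -4)) - 1*2780 = (2 - 4*4 - (-4*4)*(6 - 4*4))/(6 - 4*4) - 1*2780 = (2 - 16 - 1*(-16)*(6 - 16))/(6 - 16) - 2780 = (2 - 16 - 1*(-16)*(-10))/(-10) - 2780 = -(2 - 16 - 160)/10 - 2780 = -⅒*(-174) - 2780 = 87/5 - 2780 = -13813/5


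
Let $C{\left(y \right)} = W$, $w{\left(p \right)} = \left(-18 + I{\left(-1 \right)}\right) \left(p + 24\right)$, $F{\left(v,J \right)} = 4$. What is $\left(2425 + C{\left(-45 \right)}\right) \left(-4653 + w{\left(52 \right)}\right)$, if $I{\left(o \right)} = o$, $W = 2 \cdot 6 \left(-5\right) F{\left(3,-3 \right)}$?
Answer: $-13321945$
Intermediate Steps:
$W = -240$ ($W = 2 \cdot 6 \left(-5\right) 4 = 2 \left(-30\right) 4 = \left(-60\right) 4 = -240$)
$w{\left(p \right)} = -456 - 19 p$ ($w{\left(p \right)} = \left(-18 - 1\right) \left(p + 24\right) = - 19 \left(24 + p\right) = -456 - 19 p$)
$C{\left(y \right)} = -240$
$\left(2425 + C{\left(-45 \right)}\right) \left(-4653 + w{\left(52 \right)}\right) = \left(2425 - 240\right) \left(-4653 - 1444\right) = 2185 \left(-4653 - 1444\right) = 2185 \left(-6097\right) = -13321945$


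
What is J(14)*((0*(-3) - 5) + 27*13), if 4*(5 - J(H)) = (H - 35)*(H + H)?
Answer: 52592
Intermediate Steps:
J(H) = 5 - H*(-35 + H)/2 (J(H) = 5 - (H - 35)*(H + H)/4 = 5 - (-35 + H)*2*H/4 = 5 - H*(-35 + H)/2)
J(14)*((0*(-3) - 5) + 27*13) = (5 - ½*14² + (35/2)*14)*((0*(-3) - 5) + 27*13) = (5 - ½*196 + 245)*((0 - 5) + 351) = (5 - 98 + 245)*(-5 + 351) = 152*346 = 52592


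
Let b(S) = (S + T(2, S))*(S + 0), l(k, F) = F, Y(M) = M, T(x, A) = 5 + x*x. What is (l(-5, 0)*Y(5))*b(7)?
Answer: 0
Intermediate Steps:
T(x, A) = 5 + x**2
b(S) = S*(9 + S) (b(S) = (S + (5 + 2**2))*(S + 0) = (S + (5 + 4))*S = (S + 9)*S = (9 + S)*S = S*(9 + S))
(l(-5, 0)*Y(5))*b(7) = (0*5)*(7*(9 + 7)) = 0*(7*16) = 0*112 = 0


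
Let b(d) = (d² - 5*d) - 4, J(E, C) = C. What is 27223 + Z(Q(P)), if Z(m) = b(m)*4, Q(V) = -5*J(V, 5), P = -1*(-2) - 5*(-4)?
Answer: 30207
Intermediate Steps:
P = 22 (P = 2 + 20 = 22)
Q(V) = -25 (Q(V) = -5*5 = -25)
b(d) = -4 + d² - 5*d
Z(m) = -16 - 20*m + 4*m² (Z(m) = (-4 + m² - 5*m)*4 = -16 - 20*m + 4*m²)
27223 + Z(Q(P)) = 27223 + (-16 - 20*(-25) + 4*(-25)²) = 27223 + (-16 + 500 + 4*625) = 27223 + (-16 + 500 + 2500) = 27223 + 2984 = 30207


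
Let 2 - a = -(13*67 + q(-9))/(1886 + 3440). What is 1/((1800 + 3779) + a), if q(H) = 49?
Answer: 2663/14862663 ≈ 0.00017917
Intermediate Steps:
a = 5786/2663 (a = 2 - (-1)*(13*67 + 49)/(1886 + 3440) = 2 - (-1)*(871 + 49)/5326 = 2 - (-1)*920*(1/5326) = 2 - (-1)*460/2663 = 2 - 1*(-460/2663) = 2 + 460/2663 = 5786/2663 ≈ 2.1727)
1/((1800 + 3779) + a) = 1/((1800 + 3779) + 5786/2663) = 1/(5579 + 5786/2663) = 1/(14862663/2663) = 2663/14862663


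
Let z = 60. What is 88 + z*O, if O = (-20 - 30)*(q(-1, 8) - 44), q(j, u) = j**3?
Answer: 135088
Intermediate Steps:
O = 2250 (O = (-20 - 30)*((-1)**3 - 44) = -50*(-1 - 44) = -50*(-45) = 2250)
88 + z*O = 88 + 60*2250 = 88 + 135000 = 135088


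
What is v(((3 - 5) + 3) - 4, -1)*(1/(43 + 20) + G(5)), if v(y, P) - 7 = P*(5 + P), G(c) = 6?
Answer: 379/21 ≈ 18.048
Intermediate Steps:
v(y, P) = 7 + P*(5 + P)
v(((3 - 5) + 3) - 4, -1)*(1/(43 + 20) + G(5)) = (7 + (-1)² + 5*(-1))*(1/(43 + 20) + 6) = (7 + 1 - 5)*(1/63 + 6) = 3*(1/63 + 6) = 3*(379/63) = 379/21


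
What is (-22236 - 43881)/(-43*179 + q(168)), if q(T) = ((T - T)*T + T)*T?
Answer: -66117/20527 ≈ -3.2210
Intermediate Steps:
q(T) = T² (q(T) = (0*T + T)*T = (0 + T)*T = T*T = T²)
(-22236 - 43881)/(-43*179 + q(168)) = (-22236 - 43881)/(-43*179 + 168²) = -66117/(-7697 + 28224) = -66117/20527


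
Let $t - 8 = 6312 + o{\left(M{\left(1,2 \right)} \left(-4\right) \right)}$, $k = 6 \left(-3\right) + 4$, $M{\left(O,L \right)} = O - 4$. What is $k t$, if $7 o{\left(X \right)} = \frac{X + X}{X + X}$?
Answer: $-88482$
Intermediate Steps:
$M{\left(O,L \right)} = -4 + O$
$k = -14$ ($k = -18 + 4 = -14$)
$o{\left(X \right)} = \frac{1}{7}$ ($o{\left(X \right)} = \frac{\left(X + X\right) \frac{1}{X + X}}{7} = \frac{2 X \frac{1}{2 X}}{7} = \frac{1}{7} \cdot 1 = \frac{1}{7}$)
$t = \frac{44241}{7}$ ($t = 8 + \left(6312 + \frac{1}{7}\right) = 8 + \frac{44185}{7} = \frac{44241}{7} \approx 6320.1$)
$k t = \left(-14\right) \frac{44241}{7} = -88482$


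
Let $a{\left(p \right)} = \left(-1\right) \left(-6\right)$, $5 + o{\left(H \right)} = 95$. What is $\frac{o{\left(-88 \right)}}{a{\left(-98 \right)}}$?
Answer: $15$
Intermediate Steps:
$o{\left(H \right)} = 90$ ($o{\left(H \right)} = -5 + 95 = 90$)
$a{\left(p \right)} = 6$
$\frac{o{\left(-88 \right)}}{a{\left(-98 \right)}} = \frac{90}{6} = 90 \cdot \frac{1}{6} = 15$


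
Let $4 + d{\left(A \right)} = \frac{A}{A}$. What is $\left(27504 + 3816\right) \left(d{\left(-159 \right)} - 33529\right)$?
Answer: $-1050222240$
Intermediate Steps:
$d{\left(A \right)} = -3$ ($d{\left(A \right)} = -4 + \frac{A}{A} = -4 + 1 = -3$)
$\left(27504 + 3816\right) \left(d{\left(-159 \right)} - 33529\right) = \left(27504 + 3816\right) \left(-3 - 33529\right) = 31320 \left(-33532\right) = -1050222240$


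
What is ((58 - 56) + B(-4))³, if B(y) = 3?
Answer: 125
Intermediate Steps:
((58 - 56) + B(-4))³ = ((58 - 56) + 3)³ = (2 + 3)³ = 5³ = 125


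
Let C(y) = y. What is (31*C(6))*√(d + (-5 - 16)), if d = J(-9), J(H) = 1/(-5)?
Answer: 186*I*√530/5 ≈ 856.41*I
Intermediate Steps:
J(H) = -⅕
d = -⅕ ≈ -0.20000
(31*C(6))*√(d + (-5 - 16)) = (31*6)*√(-⅕ + (-5 - 16)) = 186*√(-⅕ - 21) = 186*√(-106/5) = 186*(I*√530/5) = 186*I*√530/5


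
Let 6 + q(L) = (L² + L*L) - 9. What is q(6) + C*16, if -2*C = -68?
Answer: 601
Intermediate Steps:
C = 34 (C = -½*(-68) = 34)
q(L) = -15 + 2*L² (q(L) = -6 + ((L² + L*L) - 9) = -6 + ((L² + L²) - 9) = -6 + (2*L² - 9) = -6 + (-9 + 2*L²) = -15 + 2*L²)
q(6) + C*16 = (-15 + 2*6²) + 34*16 = (-15 + 2*36) + 544 = (-15 + 72) + 544 = 57 + 544 = 601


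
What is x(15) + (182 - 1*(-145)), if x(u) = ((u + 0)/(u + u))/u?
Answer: 9811/30 ≈ 327.03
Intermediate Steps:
x(u) = 1/(2*u) (x(u) = (u/((2*u)))/u = (u*(1/(2*u)))/u = 1/(2*u))
x(15) + (182 - 1*(-145)) = (½)/15 + (182 - 1*(-145)) = (½)*(1/15) + (182 + 145) = 1/30 + 327 = 9811/30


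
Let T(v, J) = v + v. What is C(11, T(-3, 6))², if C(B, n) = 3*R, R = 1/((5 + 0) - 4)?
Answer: 9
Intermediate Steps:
T(v, J) = 2*v
R = 1 (R = 1/(5 - 4) = 1/1 = 1)
C(B, n) = 3 (C(B, n) = 3*1 = 3)
C(11, T(-3, 6))² = 3² = 9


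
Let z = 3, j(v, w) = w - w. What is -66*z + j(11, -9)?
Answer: -198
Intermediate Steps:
j(v, w) = 0
-66*z + j(11, -9) = -66*3 + 0 = -198 + 0 = -198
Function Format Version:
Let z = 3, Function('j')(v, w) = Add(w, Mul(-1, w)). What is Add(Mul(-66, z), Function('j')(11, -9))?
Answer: -198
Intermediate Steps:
Function('j')(v, w) = 0
Add(Mul(-66, z), Function('j')(11, -9)) = Add(Mul(-66, 3), 0) = Add(-198, 0) = -198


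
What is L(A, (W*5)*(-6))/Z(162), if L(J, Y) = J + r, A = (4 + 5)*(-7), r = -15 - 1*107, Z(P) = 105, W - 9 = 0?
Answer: -37/21 ≈ -1.7619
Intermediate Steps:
W = 9 (W = 9 + 0 = 9)
r = -122 (r = -15 - 107 = -122)
A = -63 (A = 9*(-7) = -63)
L(J, Y) = -122 + J (L(J, Y) = J - 122 = -122 + J)
L(A, (W*5)*(-6))/Z(162) = (-122 - 63)/105 = -185*1/105 = -37/21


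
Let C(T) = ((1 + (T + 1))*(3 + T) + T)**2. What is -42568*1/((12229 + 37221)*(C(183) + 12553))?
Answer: -10642/14794057897225 ≈ -7.1934e-10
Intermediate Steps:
C(T) = (T + (2 + T)*(3 + T))**2 (C(T) = ((1 + (1 + T))*(3 + T) + T)**2 = ((2 + T)*(3 + T) + T)**2 = (T + (2 + T)*(3 + T))**2)
-42568*1/((12229 + 37221)*(C(183) + 12553)) = -42568*1/((12229 + 37221)*((6 + 183**2 + 6*183)**2 + 12553)) = -42568*1/(49450*((6 + 33489 + 1098)**2 + 12553)) = -42568*1/(49450*(34593**2 + 12553)) = -42568*1/(49450*(1196675649 + 12553)) = -42568/(1196688202*49450) = -42568/59176231588900 = -42568*1/59176231588900 = -10642/14794057897225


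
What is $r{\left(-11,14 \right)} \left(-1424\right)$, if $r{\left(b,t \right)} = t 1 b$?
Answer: $219296$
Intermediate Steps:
$r{\left(b,t \right)} = b t$ ($r{\left(b,t \right)} = t b = b t$)
$r{\left(-11,14 \right)} \left(-1424\right) = \left(-11\right) 14 \left(-1424\right) = \left(-154\right) \left(-1424\right) = 219296$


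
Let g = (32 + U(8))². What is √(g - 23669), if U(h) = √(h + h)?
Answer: I*√22373 ≈ 149.58*I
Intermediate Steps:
U(h) = √2*√h (U(h) = √(2*h) = √2*√h)
g = 1296 (g = (32 + √2*√8)² = (32 + √2*(2*√2))² = (32 + 4)² = 36² = 1296)
√(g - 23669) = √(1296 - 23669) = √(-22373) = I*√22373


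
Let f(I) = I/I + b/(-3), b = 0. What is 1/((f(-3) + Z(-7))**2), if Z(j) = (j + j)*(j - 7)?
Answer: 1/38809 ≈ 2.5767e-5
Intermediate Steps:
Z(j) = 2*j*(-7 + j) (Z(j) = (2*j)*(-7 + j) = 2*j*(-7 + j))
f(I) = 1 (f(I) = I/I + 0/(-3) = 1 + 0*(-1/3) = 1 + 0 = 1)
1/((f(-3) + Z(-7))**2) = 1/((1 + 2*(-7)*(-7 - 7))**2) = 1/((1 + 2*(-7)*(-14))**2) = 1/((1 + 196)**2) = 1/(197**2) = 1/38809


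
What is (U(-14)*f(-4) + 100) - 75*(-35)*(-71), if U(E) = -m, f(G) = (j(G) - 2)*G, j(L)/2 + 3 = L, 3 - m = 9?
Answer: -185891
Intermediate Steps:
m = -6 (m = 3 - 1*9 = 3 - 9 = -6)
j(L) = -6 + 2*L
f(G) = G*(-8 + 2*G) (f(G) = ((-6 + 2*G) - 2)*G = (-8 + 2*G)*G = G*(-8 + 2*G))
U(E) = 6 (U(E) = -1*(-6) = 6)
(U(-14)*f(-4) + 100) - 75*(-35)*(-71) = (6*(2*(-4)*(-4 - 4)) + 100) - 75*(-35)*(-71) = (6*(2*(-4)*(-8)) + 100) + 2625*(-71) = (6*64 + 100) - 186375 = (384 + 100) - 186375 = 484 - 186375 = -185891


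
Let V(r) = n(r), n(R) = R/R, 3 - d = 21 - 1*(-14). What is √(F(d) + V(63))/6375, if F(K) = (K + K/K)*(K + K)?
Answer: √1985/6375 ≈ 0.0069888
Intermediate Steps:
d = -32 (d = 3 - (21 - 1*(-14)) = 3 - (21 + 14) = 3 - 1*35 = 3 - 35 = -32)
n(R) = 1
F(K) = 2*K*(1 + K) (F(K) = (K + 1)*(2*K) = (1 + K)*(2*K) = 2*K*(1 + K))
V(r) = 1
√(F(d) + V(63))/6375 = √(2*(-32)*(1 - 32) + 1)/6375 = √(2*(-32)*(-31) + 1)*(1/6375) = √(1984 + 1)*(1/6375) = √1985*(1/6375) = √1985/6375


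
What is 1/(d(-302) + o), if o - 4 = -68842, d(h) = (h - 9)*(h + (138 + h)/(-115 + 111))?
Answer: 1/12333 ≈ 8.1083e-5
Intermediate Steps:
d(h) = (-9 + h)*(-69/2 + 3*h/4) (d(h) = (-9 + h)*(h + (138 + h)/(-4)) = (-9 + h)*(h + (138 + h)*(-¼)) = (-9 + h)*(h + (-69/2 - h/4)) = (-9 + h)*(-69/2 + 3*h/4))
o = -68838 (o = 4 - 68842 = -68838)
1/(d(-302) + o) = 1/((621/2 - 165/4*(-302) + (¾)*(-302)²) - 68838) = 1/((621/2 + 24915/2 + (¾)*91204) - 68838) = 1/((621/2 + 24915/2 + 68403) - 68838) = 1/(81171 - 68838) = 1/12333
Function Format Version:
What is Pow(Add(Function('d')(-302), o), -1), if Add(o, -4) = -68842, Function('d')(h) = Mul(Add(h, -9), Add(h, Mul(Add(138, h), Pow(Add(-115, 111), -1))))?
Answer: Rational(1, 12333) ≈ 8.1083e-5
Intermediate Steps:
Function('d')(h) = Mul(Add(-9, h), Add(Rational(-69, 2), Mul(Rational(3, 4), h))) (Function('d')(h) = Mul(Add(-9, h), Add(h, Mul(Add(138, h), Pow(-4, -1)))) = Mul(Add(-9, h), Add(h, Mul(Add(138, h), Rational(-1, 4)))) = Mul(Add(-9, h), Add(h, Add(Rational(-69, 2), Mul(Rational(-1, 4), h)))) = Mul(Add(-9, h), Add(Rational(-69, 2), Mul(Rational(3, 4), h))))
o = -68838 (o = Add(4, -68842) = -68838)
Pow(Add(Function('d')(-302), o), -1) = Pow(Add(Add(Rational(621, 2), Mul(Rational(-165, 4), -302), Mul(Rational(3, 4), Pow(-302, 2))), -68838), -1) = Pow(Add(Add(Rational(621, 2), Rational(24915, 2), Mul(Rational(3, 4), 91204)), -68838), -1) = Pow(Add(Add(Rational(621, 2), Rational(24915, 2), 68403), -68838), -1) = Pow(Add(81171, -68838), -1) = Pow(12333, -1) = Rational(1, 12333)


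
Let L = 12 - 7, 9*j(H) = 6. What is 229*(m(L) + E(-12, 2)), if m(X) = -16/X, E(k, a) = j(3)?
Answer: -8702/15 ≈ -580.13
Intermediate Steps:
j(H) = ⅔ (j(H) = (⅑)*6 = ⅔)
E(k, a) = ⅔
L = 5
229*(m(L) + E(-12, 2)) = 229*(-16/5 + ⅔) = 229*(-38/15) = -8702/15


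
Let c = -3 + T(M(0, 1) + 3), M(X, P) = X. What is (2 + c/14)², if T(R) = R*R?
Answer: 289/49 ≈ 5.8980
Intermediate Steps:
T(R) = R²
c = 6 (c = -3 + (0 + 3)² = -3 + 3² = -3 + 9 = 6)
(2 + c/14)² = (2 + 6/14)² = (2 + 6*(1/14))² = (2 + 3/7)² = (17/7)² = 289/49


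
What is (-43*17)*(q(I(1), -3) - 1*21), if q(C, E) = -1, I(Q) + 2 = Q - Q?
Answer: 16082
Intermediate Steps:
I(Q) = -2 (I(Q) = -2 + (Q - Q) = -2 + 0 = -2)
(-43*17)*(q(I(1), -3) - 1*21) = (-43*17)*(-1 - 1*21) = -731*(-1 - 21) = -731*(-22) = 16082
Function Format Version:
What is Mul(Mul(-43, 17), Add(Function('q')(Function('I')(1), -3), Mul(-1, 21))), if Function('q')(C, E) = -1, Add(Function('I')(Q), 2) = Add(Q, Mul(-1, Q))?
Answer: 16082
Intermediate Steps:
Function('I')(Q) = -2 (Function('I')(Q) = Add(-2, Add(Q, Mul(-1, Q))) = Add(-2, 0) = -2)
Mul(Mul(-43, 17), Add(Function('q')(Function('I')(1), -3), Mul(-1, 21))) = Mul(Mul(-43, 17), Add(-1, Mul(-1, 21))) = Mul(-731, Add(-1, -21)) = Mul(-731, -22) = 16082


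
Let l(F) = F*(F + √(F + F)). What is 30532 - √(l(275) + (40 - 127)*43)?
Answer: 30532 - √(71884 + 1375*√22) ≈ 30252.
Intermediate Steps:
l(F) = F*(F + √2*√F) (l(F) = F*(F + √(2*F)) = F*(F + √2*√F))
30532 - √(l(275) + (40 - 127)*43) = 30532 - √((275² + √2*275^(3/2)) + (40 - 127)*43) = 30532 - √((75625 + √2*(1375*√11)) - 87*43) = 30532 - √((75625 + 1375*√22) - 3741) = 30532 - √(71884 + 1375*√22)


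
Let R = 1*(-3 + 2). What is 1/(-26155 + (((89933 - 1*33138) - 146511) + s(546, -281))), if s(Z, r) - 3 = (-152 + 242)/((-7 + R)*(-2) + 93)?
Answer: -109/12629522 ≈ -8.6306e-6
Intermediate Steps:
R = -1 (R = 1*(-1) = -1)
s(Z, r) = 417/109 (s(Z, r) = 3 + (-152 + 242)/((-7 - 1)*(-2) + 93) = 3 + 90/(-8*(-2) + 93) = 3 + 90/(16 + 93) = 3 + 90/109 = 417/109)
1/(-26155 + (((89933 - 1*33138) - 146511) + s(546, -281))) = 1/(-26155 + (((89933 - 1*33138) - 146511) + 417/109)) = 1/(-26155 + (((89933 - 33138) - 146511) + 417/109)) = 1/(-26155 + ((56795 - 146511) + 417/109)) = 1/(-26155 + (-89716 + 417/109)) = 1/(-26155 - 9778627/109) = 1/(-12629522/109) = -109/12629522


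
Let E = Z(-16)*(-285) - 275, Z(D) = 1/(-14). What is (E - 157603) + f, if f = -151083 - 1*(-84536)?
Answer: -3141665/14 ≈ -2.2440e+5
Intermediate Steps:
Z(D) = -1/14
f = -66547 (f = -151083 + 84536 = -66547)
E = -3565/14 (E = -1/14*(-285) - 275 = 285/14 - 275 = -3565/14 ≈ -254.64)
(E - 157603) + f = (-3565/14 - 157603) - 66547 = -2210007/14 - 66547 = -3141665/14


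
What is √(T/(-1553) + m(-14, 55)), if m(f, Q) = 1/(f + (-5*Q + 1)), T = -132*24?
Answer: √2829041086/37272 ≈ 1.4270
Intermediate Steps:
T = -3168
m(f, Q) = 1/(1 + f - 5*Q) (m(f, Q) = 1/(f + (1 - 5*Q)) = 1/(1 + f - 5*Q))
√(T/(-1553) + m(-14, 55)) = √(-3168/(-1553) + 1/(1 - 14 - 5*55)) = √(-3168*(-1/1553) + 1/(1 - 14 - 275)) = √(3168/1553 + 1/(-288)) = √(3168/1553 - 1/288) = √(910831/447264) = √2829041086/37272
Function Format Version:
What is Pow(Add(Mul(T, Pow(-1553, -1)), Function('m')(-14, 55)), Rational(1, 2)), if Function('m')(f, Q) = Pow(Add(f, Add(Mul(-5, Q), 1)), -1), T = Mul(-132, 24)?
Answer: Mul(Rational(1, 37272), Pow(2829041086, Rational(1, 2))) ≈ 1.4270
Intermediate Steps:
T = -3168
Function('m')(f, Q) = Pow(Add(1, f, Mul(-5, Q)), -1) (Function('m')(f, Q) = Pow(Add(f, Add(1, Mul(-5, Q))), -1) = Pow(Add(1, f, Mul(-5, Q)), -1))
Pow(Add(Mul(T, Pow(-1553, -1)), Function('m')(-14, 55)), Rational(1, 2)) = Pow(Add(Mul(-3168, Pow(-1553, -1)), Pow(Add(1, -14, Mul(-5, 55)), -1)), Rational(1, 2)) = Pow(Add(Mul(-3168, Rational(-1, 1553)), Pow(Add(1, -14, -275), -1)), Rational(1, 2)) = Pow(Add(Rational(3168, 1553), Pow(-288, -1)), Rational(1, 2)) = Pow(Add(Rational(3168, 1553), Rational(-1, 288)), Rational(1, 2)) = Pow(Rational(910831, 447264), Rational(1, 2)) = Mul(Rational(1, 37272), Pow(2829041086, Rational(1, 2)))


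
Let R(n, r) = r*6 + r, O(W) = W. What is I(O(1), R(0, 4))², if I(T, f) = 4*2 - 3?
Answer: 25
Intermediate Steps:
R(n, r) = 7*r (R(n, r) = 6*r + r = 7*r)
I(T, f) = 5 (I(T, f) = 8 - 3 = 5)
I(O(1), R(0, 4))² = 5² = 25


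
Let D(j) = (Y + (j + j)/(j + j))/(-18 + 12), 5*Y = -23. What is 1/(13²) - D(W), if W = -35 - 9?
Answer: -502/845 ≈ -0.59408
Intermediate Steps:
Y = -23/5 (Y = (⅕)*(-23) = -23/5 ≈ -4.6000)
W = -44
D(j) = ⅗ (D(j) = (-23/5 + (j + j)/(j + j))/(-18 + 12) = (-23/5 + (2*j)/((2*j)))/(-6) = (-23/5 + (2*j)*(1/(2*j)))*(-⅙) = (-23/5 + 1)*(-⅙) = -18/5*(-⅙) = ⅗)
1/(13²) - D(W) = 1/(13²) - 1*⅗ = 1/169 - ⅗ = -502/845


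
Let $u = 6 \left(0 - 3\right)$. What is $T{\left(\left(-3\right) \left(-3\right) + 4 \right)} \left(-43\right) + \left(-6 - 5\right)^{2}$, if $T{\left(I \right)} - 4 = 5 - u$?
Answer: $-1040$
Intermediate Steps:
$u = -18$ ($u = 6 \left(-3\right) = -18$)
$T{\left(I \right)} = 27$ ($T{\left(I \right)} = 4 + \left(5 - -18\right) = 4 + \left(5 + 18\right) = 4 + 23 = 27$)
$T{\left(\left(-3\right) \left(-3\right) + 4 \right)} \left(-43\right) + \left(-6 - 5\right)^{2} = 27 \left(-43\right) + \left(-6 - 5\right)^{2} = -1161 + \left(-11\right)^{2} = -1161 + 121 = -1040$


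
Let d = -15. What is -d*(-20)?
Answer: -300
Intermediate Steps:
-d*(-20) = -1*(-15)*(-20) = 15*(-20) = -300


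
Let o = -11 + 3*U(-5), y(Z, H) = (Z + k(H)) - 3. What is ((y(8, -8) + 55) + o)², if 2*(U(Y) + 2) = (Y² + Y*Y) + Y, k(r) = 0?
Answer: 48841/4 ≈ 12210.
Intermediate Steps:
y(Z, H) = -3 + Z (y(Z, H) = (Z + 0) - 3 = Z - 3 = -3 + Z)
U(Y) = -2 + Y² + Y/2 (U(Y) = -2 + ((Y² + Y*Y) + Y)/2 = -2 + ((Y² + Y²) + Y)/2 = -2 + (2*Y² + Y)/2 = -2 + (Y + 2*Y²)/2 = -2 + (Y² + Y/2) = -2 + Y² + Y/2)
o = 101/2 (o = -11 + 3*(-2 + (-5)² + (½)*(-5)) = -11 + 3*(-2 + 25 - 5/2) = -11 + 3*(41/2) = -11 + 123/2 = 101/2 ≈ 50.500)
((y(8, -8) + 55) + o)² = (((-3 + 8) + 55) + 101/2)² = ((5 + 55) + 101/2)² = (60 + 101/2)² = (221/2)² = 48841/4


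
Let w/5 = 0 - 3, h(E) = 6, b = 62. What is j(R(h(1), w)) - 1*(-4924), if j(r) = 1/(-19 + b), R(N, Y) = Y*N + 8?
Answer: 211733/43 ≈ 4924.0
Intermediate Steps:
w = -15 (w = 5*(0 - 3) = 5*(-3) = -15)
R(N, Y) = 8 + N*Y (R(N, Y) = N*Y + 8 = 8 + N*Y)
j(r) = 1/43 (j(r) = 1/(-19 + 62) = 1/43)
j(R(h(1), w)) - 1*(-4924) = 1/43 - 1*(-4924) = 1/43 + 4924 = 211733/43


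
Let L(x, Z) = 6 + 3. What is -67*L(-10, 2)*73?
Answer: -44019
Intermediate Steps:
L(x, Z) = 9
-67*L(-10, 2)*73 = -67*9*73 = -603*73 = -44019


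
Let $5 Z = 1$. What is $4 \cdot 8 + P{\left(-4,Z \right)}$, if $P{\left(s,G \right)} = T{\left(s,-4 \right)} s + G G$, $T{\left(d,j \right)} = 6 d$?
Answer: $\frac{3201}{25} \approx 128.04$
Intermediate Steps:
$Z = \frac{1}{5}$ ($Z = \frac{1}{5} \cdot 1 = \frac{1}{5} \approx 0.2$)
$P{\left(s,G \right)} = G^{2} + 6 s^{2}$ ($P{\left(s,G \right)} = 6 s s + G G = 6 s^{2} + G^{2} = G^{2} + 6 s^{2}$)
$4 \cdot 8 + P{\left(-4,Z \right)} = 4 \cdot 8 + \left(\left(\frac{1}{5}\right)^{2} + 6 \left(-4\right)^{2}\right) = 32 + \left(\frac{1}{25} + 6 \cdot 16\right) = 32 + \left(\frac{1}{25} + 96\right) = 32 + \frac{2401}{25} = \frac{3201}{25}$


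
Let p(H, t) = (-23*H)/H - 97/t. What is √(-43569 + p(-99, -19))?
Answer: I*√15734869/19 ≈ 208.77*I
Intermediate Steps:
p(H, t) = -23 - 97/t
√(-43569 + p(-99, -19)) = √(-43569 + (-23 - 97/(-19))) = √(-43569 + (-23 - 97*(-1/19))) = √(-43569 + (-23 + 97/19)) = √(-43569 - 340/19) = √(-828151/19) = I*√15734869/19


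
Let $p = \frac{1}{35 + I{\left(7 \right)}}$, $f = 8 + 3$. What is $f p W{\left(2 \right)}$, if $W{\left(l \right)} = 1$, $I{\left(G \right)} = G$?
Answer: $\frac{11}{42} \approx 0.2619$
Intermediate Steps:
$f = 11$
$p = \frac{1}{42}$ ($p = \frac{1}{35 + 7} = \frac{1}{42} \approx 0.02381$)
$f p W{\left(2 \right)} = 11 \cdot \frac{1}{42} \cdot 1 = \frac{11}{42} \cdot 1 = \frac{11}{42}$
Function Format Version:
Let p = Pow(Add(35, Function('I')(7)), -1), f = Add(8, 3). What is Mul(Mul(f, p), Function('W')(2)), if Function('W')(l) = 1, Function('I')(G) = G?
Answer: Rational(11, 42) ≈ 0.26190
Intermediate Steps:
f = 11
p = Rational(1, 42) (p = Pow(Add(35, 7), -1) = Pow(42, -1) = Rational(1, 42) ≈ 0.023810)
Mul(Mul(f, p), Function('W')(2)) = Mul(Mul(11, Rational(1, 42)), 1) = Mul(Rational(11, 42), 1) = Rational(11, 42)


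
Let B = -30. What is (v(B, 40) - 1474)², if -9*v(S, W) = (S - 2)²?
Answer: 204204100/81 ≈ 2.5210e+6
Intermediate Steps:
v(S, W) = -(-2 + S)²/9 (v(S, W) = -(S - 2)²/9 = -(-2 + S)²/9)
(v(B, 40) - 1474)² = (-(-2 - 30)²/9 - 1474)² = (-⅑*(-32)² - 1474)² = (-⅑*1024 - 1474)² = (-1024/9 - 1474)² = (-14290/9)² = 204204100/81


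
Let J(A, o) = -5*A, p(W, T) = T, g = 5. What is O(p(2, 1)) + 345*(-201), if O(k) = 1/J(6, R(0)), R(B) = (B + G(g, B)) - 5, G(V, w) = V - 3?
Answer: -2080351/30 ≈ -69345.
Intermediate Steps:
G(V, w) = -3 + V
R(B) = -3 + B (R(B) = (B + (-3 + 5)) - 5 = (B + 2) - 5 = (2 + B) - 5 = -3 + B)
O(k) = -1/30 (O(k) = 1/(-5*6) = 1/(-30) = -1/30)
O(p(2, 1)) + 345*(-201) = -1/30 + 345*(-201) = -1/30 - 69345 = -2080351/30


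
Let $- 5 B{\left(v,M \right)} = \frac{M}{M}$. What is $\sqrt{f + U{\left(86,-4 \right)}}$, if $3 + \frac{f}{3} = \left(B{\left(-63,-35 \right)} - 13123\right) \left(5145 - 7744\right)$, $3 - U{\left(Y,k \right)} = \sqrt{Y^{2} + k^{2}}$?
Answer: $\frac{\sqrt{2558039610 - 50 \sqrt{1853}}}{5} \approx 10115.0$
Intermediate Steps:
$B{\left(v,M \right)} = - \frac{1}{5}$ ($B{\left(v,M \right)} = - \frac{M \frac{1}{M}}{5} = \left(- \frac{1}{5}\right) 1 = - \frac{1}{5}$)
$U{\left(Y,k \right)} = 3 - \sqrt{Y^{2} + k^{2}}$
$f = \frac{511607907}{5}$ ($f = -9 + 3 \left(- \frac{1}{5} - 13123\right) \left(5145 - 7744\right) = -9 + 3 \left(\left(- \frac{65616}{5}\right) \left(-2599\right)\right) = -9 + 3 \cdot \frac{170535984}{5} = -9 + \frac{511607952}{5} = \frac{511607907}{5} \approx 1.0232 \cdot 10^{8}$)
$\sqrt{f + U{\left(86,-4 \right)}} = \sqrt{\frac{511607907}{5} + \left(3 - \sqrt{86^{2} + \left(-4\right)^{2}}\right)} = \sqrt{\frac{511607907}{5} + \left(3 - \sqrt{7396 + 16}\right)} = \sqrt{\frac{511607907}{5} + \left(3 - \sqrt{7412}\right)} = \sqrt{\frac{511607907}{5} + \left(3 - 2 \sqrt{1853}\right)} = \sqrt{\frac{511607922}{5} - 2 \sqrt{1853}}$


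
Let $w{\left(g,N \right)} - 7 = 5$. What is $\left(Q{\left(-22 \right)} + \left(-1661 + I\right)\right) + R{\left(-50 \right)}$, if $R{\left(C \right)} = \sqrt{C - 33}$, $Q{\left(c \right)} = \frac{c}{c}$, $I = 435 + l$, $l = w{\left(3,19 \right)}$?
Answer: $-1213 + i \sqrt{83} \approx -1213.0 + 9.1104 i$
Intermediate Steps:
$w{\left(g,N \right)} = 12$ ($w{\left(g,N \right)} = 7 + 5 = 12$)
$l = 12$
$I = 447$ ($I = 435 + 12 = 447$)
$Q{\left(c \right)} = 1$
$R{\left(C \right)} = \sqrt{-33 + C}$
$\left(Q{\left(-22 \right)} + \left(-1661 + I\right)\right) + R{\left(-50 \right)} = \left(1 + \left(-1661 + 447\right)\right) + \sqrt{-33 - 50} = \left(1 - 1214\right) + \sqrt{-83} = -1213 + i \sqrt{83}$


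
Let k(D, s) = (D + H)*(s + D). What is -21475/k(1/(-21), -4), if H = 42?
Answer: 1894095/14977 ≈ 126.47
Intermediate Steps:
k(D, s) = (42 + D)*(D + s) (k(D, s) = (D + 42)*(s + D) = (42 + D)*(D + s))
-21475/k(1/(-21), -4) = -21475/((1/(-21))**2 + 42/(-21) + 42*(-4) - 4/(-21)) = -21475/((-1/21)**2 + 42*(-1/21) - 168 - 1/21*(-4)) = -21475/(1/441 - 2 - 168 + 4/21) = -21475/(-74885/441) = -21475*(-441/74885) = 1894095/14977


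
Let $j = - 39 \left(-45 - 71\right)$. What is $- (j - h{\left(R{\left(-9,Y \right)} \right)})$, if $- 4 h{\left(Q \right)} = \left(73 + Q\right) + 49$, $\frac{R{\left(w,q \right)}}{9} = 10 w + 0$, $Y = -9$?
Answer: $-4352$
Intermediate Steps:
$R{\left(w,q \right)} = 90 w$ ($R{\left(w,q \right)} = 9 \left(10 w + 0\right) = 9 \cdot 10 w = 90 w$)
$j = 4524$ ($j = \left(-39\right) \left(-116\right) = 4524$)
$h{\left(Q \right)} = - \frac{61}{2} - \frac{Q}{4}$ ($h{\left(Q \right)} = - \frac{\left(73 + Q\right) + 49}{4} = - \frac{122 + Q}{4} = - \frac{61}{2} - \frac{Q}{4}$)
$- (j - h{\left(R{\left(-9,Y \right)} \right)}) = - (4524 - \left(- \frac{61}{2} - \frac{90 \left(-9\right)}{4}\right)) = - (4524 - \left(- \frac{61}{2} - - \frac{405}{2}\right)) = - (4524 - \left(- \frac{61}{2} + \frac{405}{2}\right)) = - (4524 - 172) = \left(-1\right) 4352 = -4352$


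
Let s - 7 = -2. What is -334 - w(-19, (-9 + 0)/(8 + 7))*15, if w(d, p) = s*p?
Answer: -289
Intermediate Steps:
s = 5 (s = 7 - 2 = 5)
w(d, p) = 5*p
-334 - w(-19, (-9 + 0)/(8 + 7))*15 = -334 - 5*(-9 + 0)/(8 + 7)*15 = -334 - 5*(-9/15)*15 = -334 - 5*(-9*1/15)*15 = -334 - 5*(-3)/5*15 = -334 - 1*(-3)*15 = -334 + 3*15 = -334 + 45 = -289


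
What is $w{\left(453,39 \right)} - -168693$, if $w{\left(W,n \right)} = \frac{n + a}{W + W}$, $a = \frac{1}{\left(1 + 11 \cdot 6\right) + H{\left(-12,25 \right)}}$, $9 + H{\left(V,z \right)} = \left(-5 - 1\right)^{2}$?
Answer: $\frac{14366574319}{85164} \approx 1.6869 \cdot 10^{5}$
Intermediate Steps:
$H{\left(V,z \right)} = 27$ ($H{\left(V,z \right)} = -9 + \left(-5 - 1\right)^{2} = -9 + \left(-6\right)^{2} = -9 + 36 = 27$)
$a = \frac{1}{94}$ ($a = \frac{1}{\left(1 + 11 \cdot 6\right) + 27} = \frac{1}{\left(1 + 66\right) + 27} = \frac{1}{67 + 27} = \frac{1}{94} \approx 0.010638$)
$w{\left(W,n \right)} = \frac{\frac{1}{94} + n}{2 W}$ ($w{\left(W,n \right)} = \frac{n + \frac{1}{94}}{W + W} = \frac{\frac{1}{94} + n}{2 W}$)
$w{\left(453,39 \right)} - -168693 = \frac{1 + 94 \cdot 39}{188 \cdot 453} - -168693 = \frac{1}{188} \cdot \frac{1}{453} \left(1 + 3666\right) + 168693 = \frac{1}{188} \cdot \frac{1}{453} \cdot 3667 + 168693 = \frac{3667}{85164} + 168693 = \frac{14366574319}{85164}$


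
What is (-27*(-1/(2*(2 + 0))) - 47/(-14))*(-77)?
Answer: -3113/4 ≈ -778.25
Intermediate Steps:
(-27*(-1/(2*(2 + 0))) - 47/(-14))*(-77) = (-27/(2*(-2)) - 47*(-1/14))*(-77) = (-27/(-4) + 47/14)*(-77) = (-27*(-¼) + 47/14)*(-77) = (27/4 + 47/14)*(-77) = (283/28)*(-77) = -3113/4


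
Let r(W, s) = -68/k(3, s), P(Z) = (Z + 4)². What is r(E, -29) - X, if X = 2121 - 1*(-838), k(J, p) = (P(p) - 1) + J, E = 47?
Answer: -1855361/627 ≈ -2959.1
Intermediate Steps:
P(Z) = (4 + Z)²
k(J, p) = -1 + J + (4 + p)² (k(J, p) = ((4 + p)² - 1) + J = (-1 + (4 + p)²) + J = -1 + J + (4 + p)²)
X = 2959 (X = 2121 + 838 = 2959)
r(W, s) = -68/(2 + (4 + s)²) (r(W, s) = -68/(-1 + 3 + (4 + s)²) = -68/(2 + (4 + s)²))
r(E, -29) - X = -68/(2 + (4 - 29)²) - 1*2959 = -68/(2 + (-25)²) - 2959 = -68/(2 + 625) - 2959 = -68/627 - 2959 = -1855361/627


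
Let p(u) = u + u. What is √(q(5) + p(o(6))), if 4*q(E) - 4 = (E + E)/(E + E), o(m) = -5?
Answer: I*√35/2 ≈ 2.958*I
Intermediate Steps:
p(u) = 2*u
q(E) = 5/4 (q(E) = 1 + ((E + E)/(E + E))/4 = 1 + ((2*E)/((2*E)))/4 = 1 + ((2*E)*(1/(2*E)))/4 = 1 + (¼)*1 = 1 + ¼ = 5/4)
√(q(5) + p(o(6))) = √(5/4 + 2*(-5)) = √(5/4 - 10) = √(-35/4) = I*√35/2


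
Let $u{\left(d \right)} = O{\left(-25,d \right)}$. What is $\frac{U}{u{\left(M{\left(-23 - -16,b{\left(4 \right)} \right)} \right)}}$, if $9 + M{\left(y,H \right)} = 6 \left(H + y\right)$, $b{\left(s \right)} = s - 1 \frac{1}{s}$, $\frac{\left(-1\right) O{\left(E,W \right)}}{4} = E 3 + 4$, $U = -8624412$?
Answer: $- \frac{2156103}{71} \approx -30368.0$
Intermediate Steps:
$O{\left(E,W \right)} = -16 - 12 E$ ($O{\left(E,W \right)} = - 4 \left(E 3 + 4\right) = - 4 \left(3 E + 4\right) = - 4 \left(4 + 3 E\right) = -16 - 12 E$)
$b{\left(s \right)} = s - \frac{1}{s}$
$M{\left(y,H \right)} = -9 + 6 H + 6 y$ ($M{\left(y,H \right)} = -9 + 6 \left(H + y\right) = -9 + \left(6 H + 6 y\right) = -9 + 6 H + 6 y$)
$u{\left(d \right)} = 284$ ($u{\left(d \right)} = -16 - -300 = -16 + 300 = 284$)
$\frac{U}{u{\left(M{\left(-23 - -16,b{\left(4 \right)} \right)} \right)}} = - \frac{8624412}{284} = \left(-8624412\right) \frac{1}{284} = - \frac{2156103}{71}$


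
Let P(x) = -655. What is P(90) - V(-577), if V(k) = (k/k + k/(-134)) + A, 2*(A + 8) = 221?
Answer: -51108/67 ≈ -762.81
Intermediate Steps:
A = 205/2 (A = -8 + (½)*221 = -8 + 221/2 = 205/2 ≈ 102.50)
V(k) = 207/2 - k/134 (V(k) = (k/k + k/(-134)) + 205/2 = (1 + k*(-1/134)) + 205/2 = (1 - k/134) + 205/2 = 207/2 - k/134)
P(90) - V(-577) = -655 - (207/2 - 1/134*(-577)) = -655 - (207/2 + 577/134) = -655 - 1*7223/67 = -655 - 7223/67 = -51108/67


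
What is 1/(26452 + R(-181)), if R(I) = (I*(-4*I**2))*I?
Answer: -1/4293106032 ≈ -2.3293e-10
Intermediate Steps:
R(I) = -4*I**4 (R(I) = (-4*I**3)*I = -4*I**4)
1/(26452 + R(-181)) = 1/(26452 - 4*(-181)**4) = 1/(26452 - 4*1073283121) = 1/(26452 - 4293132484) = 1/(-4293106032) = -1/4293106032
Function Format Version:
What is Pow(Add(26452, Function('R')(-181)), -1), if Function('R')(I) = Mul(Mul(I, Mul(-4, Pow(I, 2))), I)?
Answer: Rational(-1, 4293106032) ≈ -2.3293e-10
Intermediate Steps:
Function('R')(I) = Mul(-4, Pow(I, 4)) (Function('R')(I) = Mul(Mul(-4, Pow(I, 3)), I) = Mul(-4, Pow(I, 4)))
Pow(Add(26452, Function('R')(-181)), -1) = Pow(Add(26452, Mul(-4, Pow(-181, 4))), -1) = Pow(Add(26452, Mul(-4, 1073283121)), -1) = Pow(Add(26452, -4293132484), -1) = Pow(-4293106032, -1) = Rational(-1, 4293106032)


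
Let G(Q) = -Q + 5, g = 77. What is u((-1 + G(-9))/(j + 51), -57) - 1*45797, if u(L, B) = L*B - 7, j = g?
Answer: -5863653/128 ≈ -45810.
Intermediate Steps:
j = 77
G(Q) = 5 - Q
u(L, B) = -7 + B*L (u(L, B) = B*L - 7 = -7 + B*L)
u((-1 + G(-9))/(j + 51), -57) - 1*45797 = (-7 - 57*(-1 + (5 - 1*(-9)))/(77 + 51)) - 1*45797 = (-7 - 57*(-1 + (5 + 9))/128) - 45797 = (-7 - 57*(-1 + 14)/128) - 45797 = (-7 - 741/128) - 45797 = -1637/128 - 45797 = -5863653/128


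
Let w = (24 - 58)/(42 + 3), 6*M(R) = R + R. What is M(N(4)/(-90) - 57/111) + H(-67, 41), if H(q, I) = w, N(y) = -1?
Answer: -9221/9990 ≈ -0.92302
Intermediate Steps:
M(R) = R/3 (M(R) = (R + R)/6 = (2*R)/6 = R/3)
w = -34/45 ≈ -0.75556
H(q, I) = -34/45
M(N(4)/(-90) - 57/111) + H(-67, 41) = (-1/(-90) - 57/111)/3 - 34/45 = (-1*(-1/90) - 57*1/111)/3 - 34/45 = (1/90 - 19/37)/3 - 34/45 = (1/3)*(-1673/3330) - 34/45 = -1673/9990 - 34/45 = -9221/9990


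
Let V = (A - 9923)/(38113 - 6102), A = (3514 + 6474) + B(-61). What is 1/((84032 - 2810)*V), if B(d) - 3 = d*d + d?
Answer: 32011/302795616 ≈ 0.00010572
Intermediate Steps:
B(d) = 3 + d + d**2 (B(d) = 3 + (d*d + d) = 3 + (d**2 + d) = 3 + (d + d**2) = 3 + d + d**2)
A = 13651 (A = (3514 + 6474) + (3 - 61 + (-61)**2) = 9988 + (3 - 61 + 3721) = 9988 + 3663 = 13651)
V = 3728/32011 (V = (13651 - 9923)/(38113 - 6102) = 3728/32011 ≈ 0.11646)
1/((84032 - 2810)*V) = 1/((84032 - 2810)*(3728/32011)) = (32011/3728)/81222 = (1/81222)*(32011/3728) = 32011/302795616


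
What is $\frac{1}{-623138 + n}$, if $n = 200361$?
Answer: $- \frac{1}{422777} \approx -2.3653 \cdot 10^{-6}$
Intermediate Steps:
$\frac{1}{-623138 + n} = \frac{1}{-623138 + 200361} = \frac{1}{-422777} = - \frac{1}{422777}$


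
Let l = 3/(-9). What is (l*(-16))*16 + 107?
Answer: 577/3 ≈ 192.33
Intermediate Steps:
l = -1/3 (l = 3*(-1/9) = -1/3 ≈ -0.33333)
(l*(-16))*16 + 107 = -1/3*(-16)*16 + 107 = (16/3)*16 + 107 = 256/3 + 107 = 577/3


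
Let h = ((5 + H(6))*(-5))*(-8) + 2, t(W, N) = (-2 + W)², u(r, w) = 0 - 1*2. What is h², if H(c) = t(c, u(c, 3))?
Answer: 708964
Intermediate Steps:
u(r, w) = -2 (u(r, w) = 0 - 2 = -2)
H(c) = (-2 + c)²
h = 842 (h = ((5 + (-2 + 6)²)*(-5))*(-8) + 2 = ((5 + 4²)*(-5))*(-8) + 2 = ((5 + 16)*(-5))*(-8) + 2 = (21*(-5))*(-8) + 2 = -105*(-8) + 2 = 840 + 2 = 842)
h² = 842² = 708964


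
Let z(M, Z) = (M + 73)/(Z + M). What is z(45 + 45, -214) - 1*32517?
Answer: -4032271/124 ≈ -32518.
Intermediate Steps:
z(M, Z) = (73 + M)/(M + Z)
z(45 + 45, -214) - 1*32517 = (73 + (45 + 45))/((45 + 45) - 214) - 1*32517 = (73 + 90)/(90 - 214) - 32517 = 163/(-124) - 32517 = -1/124*163 - 32517 = -163/124 - 32517 = -4032271/124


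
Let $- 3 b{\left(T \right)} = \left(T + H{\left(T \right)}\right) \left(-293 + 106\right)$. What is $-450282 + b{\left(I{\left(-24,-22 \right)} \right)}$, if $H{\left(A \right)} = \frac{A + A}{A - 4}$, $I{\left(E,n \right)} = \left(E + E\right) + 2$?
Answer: $- \frac{11325866}{25} \approx -4.5303 \cdot 10^{5}$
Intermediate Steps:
$I{\left(E,n \right)} = 2 + 2 E$ ($I{\left(E,n \right)} = 2 E + 2 = 2 + 2 E$)
$H{\left(A \right)} = \frac{2 A}{-4 + A}$
$b{\left(T \right)} = \frac{187 T}{3} + \frac{374 T}{3 \left(-4 + T\right)}$ ($b{\left(T \right)} = - \frac{\left(T + \frac{2 T}{-4 + T}\right) \left(-293 + 106\right)}{3} = - \frac{\left(T + \frac{2 T}{-4 + T}\right) \left(-187\right)}{3} = - \frac{- 187 T - \frac{374 T}{-4 + T}}{3} = \frac{187 T}{3} + \frac{374 T}{3 \left(-4 + T\right)}$)
$-450282 + b{\left(I{\left(-24,-22 \right)} \right)} = -450282 + \frac{187 \left(2 + 2 \left(-24\right)\right) \left(-2 + \left(2 + 2 \left(-24\right)\right)\right)}{3 \left(-4 + \left(2 + 2 \left(-24\right)\right)\right)} = -450282 + \frac{187 \left(2 - 48\right) \left(-2 + \left(2 - 48\right)\right)}{3 \left(-4 + \left(2 - 48\right)\right)} = -450282 + \frac{187}{3} \left(-46\right) \frac{1}{-4 - 46} \left(-2 - 46\right) = -450282 + \frac{187}{3} \left(-46\right) \frac{1}{-50} \left(-48\right) = -450282 + \frac{187}{3} \left(-46\right) \left(- \frac{1}{50}\right) \left(-48\right) = -450282 - \frac{68816}{25} = - \frac{11325866}{25}$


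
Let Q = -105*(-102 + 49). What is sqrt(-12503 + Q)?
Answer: I*sqrt(6938) ≈ 83.295*I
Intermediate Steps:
Q = 5565 (Q = -105*(-53) = 5565)
sqrt(-12503 + Q) = sqrt(-12503 + 5565) = sqrt(-6938) = I*sqrt(6938)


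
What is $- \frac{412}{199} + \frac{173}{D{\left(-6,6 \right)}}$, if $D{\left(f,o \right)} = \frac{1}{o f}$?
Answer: $- \frac{1239784}{199} \approx -6230.1$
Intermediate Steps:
$D{\left(f,o \right)} = \frac{1}{f o}$
$- \frac{412}{199} + \frac{173}{D{\left(-6,6 \right)}} = - \frac{412}{199} + \frac{173}{\frac{1}{-6} \cdot \frac{1}{6}} = \left(-412\right) \frac{1}{199} + \frac{173}{\left(- \frac{1}{6}\right) \frac{1}{6}} = - \frac{412}{199} + \frac{173}{- \frac{1}{36}} = - \frac{412}{199} + 173 \left(-36\right) = - \frac{412}{199} - 6228 = - \frac{1239784}{199}$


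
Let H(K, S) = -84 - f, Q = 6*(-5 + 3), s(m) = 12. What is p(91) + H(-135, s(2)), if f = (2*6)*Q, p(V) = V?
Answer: 151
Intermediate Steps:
Q = -12 (Q = 6*(-2) = -12)
f = -144 (f = (2*6)*(-12) = 12*(-12) = -144)
H(K, S) = 60 (H(K, S) = -84 - 1*(-144) = -84 + 144 = 60)
p(91) + H(-135, s(2)) = 91 + 60 = 151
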